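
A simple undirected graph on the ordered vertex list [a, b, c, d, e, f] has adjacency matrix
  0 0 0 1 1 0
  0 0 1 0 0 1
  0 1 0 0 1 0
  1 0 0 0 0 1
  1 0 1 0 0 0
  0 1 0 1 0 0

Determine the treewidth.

A width-2 tree decomposition is:
Bags: B1 = {b, c, f}  B2 = {c, e, f}  B3 = {a, e, f}  B4 = {a, d, f}
Tree: B1–B2, B2–B3, B3–B4
The largest bag has 3 vertices, giving width 2; this decomposition certifies tw(G) ≤ 2. For the lower bound, G contains the cycle f–b–c–e–a–d–f, so G is not a forest; only forests have treewidth ≤ 1, hence tw(G) ≥ 2. Combining the bounds, tw(G) = 2.

2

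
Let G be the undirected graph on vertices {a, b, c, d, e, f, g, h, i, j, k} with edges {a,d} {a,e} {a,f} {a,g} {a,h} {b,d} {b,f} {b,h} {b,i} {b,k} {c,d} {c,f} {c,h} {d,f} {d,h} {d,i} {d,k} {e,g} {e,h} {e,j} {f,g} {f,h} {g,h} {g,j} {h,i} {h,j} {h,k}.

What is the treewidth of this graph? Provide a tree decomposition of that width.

The largest bag has 4 vertices, giving width 3; this decomposition certifies tw(G) ≤ 3. For the lower bound, the 4 vertices {c, d, f, h} are pairwise adjacent, and any tree decomposition puts a clique entirely inside one bag — forcing width ≥ 3. Therefore the treewidth is 3.

Treewidth 3.
One such decomposition:
Bags: B1 = {b, d, f, h}  B2 = {a, d, f, h}  B3 = {b, d, h, i}  B4 = {b, d, h, k}  B5 = {a, f, g, h}  B6 = {a, e, g, h}  B7 = {c, d, f, h}  B8 = {e, g, h, j}
Tree: B1–B2, B1–B3, B3–B4, B2–B5, B5–B6, B1–B7, B6–B8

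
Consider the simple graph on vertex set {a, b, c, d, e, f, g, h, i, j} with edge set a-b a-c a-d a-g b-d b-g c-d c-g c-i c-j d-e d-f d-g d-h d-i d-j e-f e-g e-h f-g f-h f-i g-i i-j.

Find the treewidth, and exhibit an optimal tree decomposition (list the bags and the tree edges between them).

Each bag holds 4 vertices, so the decomposition has width 3, which upper-bounds the treewidth. On the other hand G contains the 4-clique {a, c, d, g}. A clique must lie in a single bag of any decomposition, so no decomposition can have width below 3. Combining the bounds, tw(G) = 3.

Treewidth 3.
Bags: B1 = {c, d, g, i}  B2 = {a, c, d, g}  B3 = {d, f, g, i}  B4 = {d, e, f, g}  B5 = {c, d, i, j}  B6 = {a, b, d, g}  B7 = {d, e, f, h}
Tree: B1–B2, B1–B3, B3–B4, B1–B5, B2–B6, B4–B7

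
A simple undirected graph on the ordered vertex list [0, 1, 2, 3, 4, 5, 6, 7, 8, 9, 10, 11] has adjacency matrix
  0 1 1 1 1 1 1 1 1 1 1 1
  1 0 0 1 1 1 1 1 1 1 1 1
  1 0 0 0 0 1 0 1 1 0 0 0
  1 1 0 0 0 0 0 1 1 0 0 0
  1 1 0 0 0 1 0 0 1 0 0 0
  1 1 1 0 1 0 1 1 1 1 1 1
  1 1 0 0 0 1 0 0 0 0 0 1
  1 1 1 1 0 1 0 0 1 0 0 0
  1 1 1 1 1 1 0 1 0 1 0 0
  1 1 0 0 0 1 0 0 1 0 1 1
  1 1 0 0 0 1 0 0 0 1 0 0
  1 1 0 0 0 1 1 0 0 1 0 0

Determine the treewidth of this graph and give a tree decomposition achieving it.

Treewidth 4.
One optimal decomposition is:
Bags: B1 = {0, 1, 5, 8, 9}  B2 = {0, 1, 4, 5, 8}  B3 = {0, 1, 5, 9, 11}  B4 = {0, 1, 5, 9, 10}  B5 = {0, 1, 5, 7, 8}  B6 = {0, 1, 3, 7, 8}  B7 = {0, 2, 5, 7, 8}  B8 = {0, 1, 5, 6, 11}
Tree: B1–B2, B1–B3, B1–B4, B1–B5, B5–B6, B5–B7, B3–B8

Each bag holds 5 vertices, so the decomposition has width 4, which upper-bounds the treewidth. Conversely, {0, 1, 3, 7, 8} is a clique of size 5, and the vertices of any clique must share a bag in every tree decomposition; so some bag has ≥ 5 vertices and tw(G) ≥ 4. Combining the bounds, tw(G) = 4.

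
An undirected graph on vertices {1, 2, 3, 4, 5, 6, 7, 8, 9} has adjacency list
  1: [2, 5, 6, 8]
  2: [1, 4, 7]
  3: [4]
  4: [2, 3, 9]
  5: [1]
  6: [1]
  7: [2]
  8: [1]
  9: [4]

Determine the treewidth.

A width-1 tree decomposition is:
Bags: B1 = {2, 4}  B2 = {1, 2}  B3 = {2, 7}  B4 = {1, 8}  B5 = {3, 4}  B6 = {1, 5}  B7 = {4, 9}  B8 = {1, 6}
Tree: B1–B2, B2–B3, B2–B4, B1–B5, B2–B6, B5–B7, B4–B8
Every bag has size at most 2, so the width is 2 − 1 = 1 and tw(G) ≤ 1. Since G has at least one edge (e.g. 2–4), it is not an edgeless graph, so tw(G) ≥ 1. Hence tw(G) = 1 exactly.

1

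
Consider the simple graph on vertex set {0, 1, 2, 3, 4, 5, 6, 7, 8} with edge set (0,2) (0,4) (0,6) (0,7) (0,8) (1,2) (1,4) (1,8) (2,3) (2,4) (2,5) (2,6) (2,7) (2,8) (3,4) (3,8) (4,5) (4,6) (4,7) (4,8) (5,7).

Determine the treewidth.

A width-3 tree decomposition is:
Bags: B1 = {2, 3, 4, 8}  B2 = {0, 2, 4, 8}  B3 = {1, 2, 4, 8}  B4 = {0, 2, 4, 7}  B5 = {2, 4, 5, 7}  B6 = {0, 2, 4, 6}
Tree: B1–B2, B1–B3, B2–B4, B4–B5, B2–B6
The largest bag has 4 vertices, giving width 3; this decomposition certifies tw(G) ≤ 3. Conversely, {0, 2, 4, 8} is a clique of size 4, and the vertices of any clique must share a bag in every tree decomposition; so some bag has ≥ 4 vertices and tw(G) ≥ 3. Combining the bounds, tw(G) = 3.

3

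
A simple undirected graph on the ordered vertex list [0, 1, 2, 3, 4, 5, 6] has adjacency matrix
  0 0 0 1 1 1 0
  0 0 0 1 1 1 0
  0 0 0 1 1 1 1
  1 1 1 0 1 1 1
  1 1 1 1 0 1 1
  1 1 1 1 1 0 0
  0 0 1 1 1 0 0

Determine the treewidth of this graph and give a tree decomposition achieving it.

Treewidth 3.
Bags: B1 = {2, 3, 4, 5}  B2 = {1, 3, 4, 5}  B3 = {2, 3, 4, 6}  B4 = {0, 3, 4, 5}
Tree: B1–B2, B1–B3, B2–B4

Each bag holds 4 vertices, so the decomposition has width 3, which upper-bounds the treewidth. On the other hand G contains the 4-clique {0, 3, 4, 5}. A clique must lie in a single bag of any decomposition, so no decomposition can have width below 3. Therefore the treewidth is 3.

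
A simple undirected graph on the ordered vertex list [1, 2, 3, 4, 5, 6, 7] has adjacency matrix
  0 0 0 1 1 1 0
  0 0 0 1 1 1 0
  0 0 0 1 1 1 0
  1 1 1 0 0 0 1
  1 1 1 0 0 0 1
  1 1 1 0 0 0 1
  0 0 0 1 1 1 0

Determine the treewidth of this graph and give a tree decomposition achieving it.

Every bag has size at most 4, so the width is 4 − 1 = 3 and tw(G) ≤ 3. For the lower bound: the 4 vertex sets {1,4}, {5,7}, {6}, {2} are disjoint, each induces a connected subgraph, and every pair is joined by at least one edge of G. Contracting each set to a single vertex therefore yields K_{4} as a minor, and since treewidth is minor-monotone, tw(G) ≥ tw(K_{4}) = 3. Combining the bounds, tw(G) = 3.

Treewidth 3.
One optimal decomposition is:
Bags: B1 = {1, 4, 5, 6}  B2 = {4, 5, 6, 7}  B3 = {2, 4, 5, 6}  B4 = {3, 4, 5, 6}
Tree: B1–B2, B2–B3, B3–B4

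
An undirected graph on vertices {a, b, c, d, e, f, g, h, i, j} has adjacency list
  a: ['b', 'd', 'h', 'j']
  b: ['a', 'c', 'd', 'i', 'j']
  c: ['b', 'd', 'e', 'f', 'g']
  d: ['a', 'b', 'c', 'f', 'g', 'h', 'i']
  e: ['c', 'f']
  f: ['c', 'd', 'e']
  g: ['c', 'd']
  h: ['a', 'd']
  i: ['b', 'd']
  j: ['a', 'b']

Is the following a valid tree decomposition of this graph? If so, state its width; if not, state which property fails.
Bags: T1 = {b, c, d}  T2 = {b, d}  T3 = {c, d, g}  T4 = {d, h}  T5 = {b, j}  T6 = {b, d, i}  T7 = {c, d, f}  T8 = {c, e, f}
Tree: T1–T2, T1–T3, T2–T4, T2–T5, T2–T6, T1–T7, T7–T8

No — vertex a appears in no bag.

A tree decomposition must satisfy three properties: every vertex lies in some bag; for every edge, both endpoints lie together in some bag; and for every vertex, the bags containing it form a connected subtree. Here vertex a appears in no bag, so the decomposition is invalid.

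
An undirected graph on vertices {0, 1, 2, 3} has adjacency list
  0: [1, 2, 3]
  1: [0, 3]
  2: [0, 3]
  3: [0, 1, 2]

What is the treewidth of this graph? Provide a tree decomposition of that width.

Treewidth 2.
One such decomposition:
Bags: B1 = {0, 2, 3}  B2 = {0, 1, 3}
Tree: B1–B2

Each bag holds 3 vertices, so the decomposition has width 2, which upper-bounds the treewidth. Conversely, {0, 1, 3} is a clique of size 3, and the vertices of any clique must share a bag in every tree decomposition; so some bag has ≥ 3 vertices and tw(G) ≥ 2. Therefore the treewidth is 2.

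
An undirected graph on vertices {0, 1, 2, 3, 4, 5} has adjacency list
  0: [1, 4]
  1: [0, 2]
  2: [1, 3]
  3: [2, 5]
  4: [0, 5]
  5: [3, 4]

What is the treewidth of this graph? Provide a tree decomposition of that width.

Treewidth 2.
One optimal decomposition is:
Bags: B1 = {0, 1, 2}  B2 = {0, 2, 4}  B3 = {2, 4, 5}  B4 = {2, 3, 5}
Tree: B1–B2, B2–B3, B3–B4

The largest bag has 3 vertices, giving width 2; this decomposition certifies tw(G) ≤ 2. The edges 2–1–0–4–5–3–2 form a cycle, so G is not a tree and its treewidth is at least 2. Therefore the treewidth is 2.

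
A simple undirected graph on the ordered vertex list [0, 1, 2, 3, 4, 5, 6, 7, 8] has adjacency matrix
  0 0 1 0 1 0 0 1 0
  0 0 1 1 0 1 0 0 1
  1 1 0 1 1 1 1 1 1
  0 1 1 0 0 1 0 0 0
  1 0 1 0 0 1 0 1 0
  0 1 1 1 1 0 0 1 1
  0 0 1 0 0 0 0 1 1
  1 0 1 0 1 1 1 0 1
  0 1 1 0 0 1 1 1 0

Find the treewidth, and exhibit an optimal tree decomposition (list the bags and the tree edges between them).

Treewidth 3.
Bags: B1 = {2, 4, 5, 7}  B2 = {0, 2, 4, 7}  B3 = {2, 5, 7, 8}  B4 = {1, 2, 5, 8}  B5 = {1, 2, 3, 5}  B6 = {2, 6, 7, 8}
Tree: B1–B2, B1–B3, B3–B4, B4–B5, B3–B6

Each bag holds 4 vertices, so the decomposition has width 3, which upper-bounds the treewidth. For the lower bound, the 4 vertices {0, 2, 4, 7} are pairwise adjacent, and any tree decomposition puts a clique entirely inside one bag — forcing width ≥ 3. Combining the bounds, tw(G) = 3.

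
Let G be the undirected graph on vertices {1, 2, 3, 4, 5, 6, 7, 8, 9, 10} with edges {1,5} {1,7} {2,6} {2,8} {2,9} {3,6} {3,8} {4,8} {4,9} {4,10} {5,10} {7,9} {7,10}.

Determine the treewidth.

2

A width-2 tree decomposition is:
Bags: B1 = {1, 5, 10}  B2 = {1, 7, 10}  B3 = {4, 7, 10}  B4 = {4, 7, 9}  B5 = {4, 8, 9}  B6 = {2, 8, 9}  B7 = {2, 3, 8}  B8 = {2, 3, 6}
Tree: B1–B2, B2–B3, B3–B4, B4–B5, B5–B6, B6–B7, B7–B8
Every bag has size at most 3, so the width is 3 − 1 = 2 and tw(G) ≤ 2. The edges 5–1–7–10–5 form a cycle, so G is not a tree and its treewidth is at least 2. Combining the bounds, tw(G) = 2.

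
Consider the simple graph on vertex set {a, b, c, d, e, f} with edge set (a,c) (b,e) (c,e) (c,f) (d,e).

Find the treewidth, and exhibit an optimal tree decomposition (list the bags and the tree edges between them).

Each bag holds 2 vertices, so the decomposition has width 1, which upper-bounds the treewidth. Any graph with an edge has treewidth ≥ 1, and G has the edge f–c. Therefore the treewidth is 1.

Treewidth 1.
One such decomposition:
Bags: B1 = {c, f}  B2 = {c, e}  B3 = {b, e}  B4 = {d, e}  B5 = {a, c}
Tree: B1–B2, B2–B3, B2–B4, B2–B5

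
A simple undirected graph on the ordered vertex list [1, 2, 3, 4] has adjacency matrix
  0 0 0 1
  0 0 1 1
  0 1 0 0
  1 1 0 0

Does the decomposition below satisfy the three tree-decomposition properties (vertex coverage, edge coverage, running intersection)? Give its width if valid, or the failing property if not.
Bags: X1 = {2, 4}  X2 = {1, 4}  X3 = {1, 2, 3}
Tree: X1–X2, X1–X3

No — bags containing vertex 1 are not connected in the tree.

A tree decomposition must satisfy three properties: every vertex lies in some bag; for every edge, both endpoints lie together in some bag; and for every vertex, the bags containing it form a connected subtree. Here bags containing vertex 1 are not connected in the tree, so the decomposition is invalid.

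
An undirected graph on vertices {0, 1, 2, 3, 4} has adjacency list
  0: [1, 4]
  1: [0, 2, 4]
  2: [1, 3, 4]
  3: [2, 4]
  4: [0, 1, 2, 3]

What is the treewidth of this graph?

2

A width-2 tree decomposition is:
Bags: B1 = {1, 2, 4}  B2 = {2, 3, 4}  B3 = {0, 1, 4}
Tree: B1–B2, B1–B3
Every bag has size at most 3, so the width is 3 − 1 = 2 and tw(G) ≤ 2. For the lower bound, the 3 vertices {0, 1, 4} are pairwise adjacent, and any tree decomposition puts a clique entirely inside one bag — forcing width ≥ 2. Hence tw(G) = 2 exactly.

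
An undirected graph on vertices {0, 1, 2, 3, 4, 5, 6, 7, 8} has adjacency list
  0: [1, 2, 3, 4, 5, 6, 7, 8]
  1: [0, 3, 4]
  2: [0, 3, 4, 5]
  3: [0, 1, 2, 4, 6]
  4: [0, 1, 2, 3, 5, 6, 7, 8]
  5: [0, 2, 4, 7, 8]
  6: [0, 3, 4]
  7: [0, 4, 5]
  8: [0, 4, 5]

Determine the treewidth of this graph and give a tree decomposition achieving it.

Treewidth 3.
Bags: B1 = {0, 1, 3, 4}  B2 = {0, 2, 3, 4}  B3 = {0, 3, 4, 6}  B4 = {0, 2, 4, 5}  B5 = {0, 4, 5, 7}  B6 = {0, 4, 5, 8}
Tree: B1–B2, B1–B3, B2–B4, B4–B5, B4–B6

The largest bag has 4 vertices, giving width 3; this decomposition certifies tw(G) ≤ 3. For the lower bound, the 4 vertices {0, 4, 5, 8} are pairwise adjacent, and any tree decomposition puts a clique entirely inside one bag — forcing width ≥ 3. Hence tw(G) = 3 exactly.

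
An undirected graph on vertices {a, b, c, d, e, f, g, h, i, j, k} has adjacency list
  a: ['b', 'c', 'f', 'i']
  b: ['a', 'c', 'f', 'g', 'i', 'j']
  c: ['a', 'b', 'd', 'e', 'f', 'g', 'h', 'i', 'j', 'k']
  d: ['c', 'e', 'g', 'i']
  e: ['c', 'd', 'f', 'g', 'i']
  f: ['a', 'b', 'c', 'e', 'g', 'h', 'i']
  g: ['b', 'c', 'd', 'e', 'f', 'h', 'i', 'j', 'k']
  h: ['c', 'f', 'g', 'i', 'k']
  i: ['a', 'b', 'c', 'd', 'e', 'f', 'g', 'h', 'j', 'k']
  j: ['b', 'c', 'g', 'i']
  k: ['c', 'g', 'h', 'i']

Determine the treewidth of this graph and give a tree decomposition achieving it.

The largest bag has 5 vertices, giving width 4; this decomposition certifies tw(G) ≤ 4. On the other hand G contains the 5-clique {c, d, e, g, i}. A clique must lie in a single bag of any decomposition, so no decomposition can have width below 4. Combining the bounds, tw(G) = 4.

Treewidth 4.
One such decomposition:
Bags: B1 = {b, c, f, g, i}  B2 = {c, f, g, h, i}  B3 = {b, c, g, i, j}  B4 = {c, e, f, g, i}  B5 = {c, g, h, i, k}  B6 = {a, b, c, f, i}  B7 = {c, d, e, g, i}
Tree: B1–B2, B1–B3, B2–B4, B2–B5, B1–B6, B4–B7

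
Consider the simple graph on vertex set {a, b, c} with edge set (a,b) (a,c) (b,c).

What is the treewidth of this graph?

2

A width-2 tree decomposition is:
Bags: B1 = {a, b, c}
Tree: (single bag)
A single bag containing all 3 vertices is trivially a valid decomposition of width 2. Conversely, {a, b, c} is a clique of size 3, and the vertices of any clique must share a bag in every tree decomposition; so some bag has ≥ 3 vertices and tw(G) ≥ 2. The upper and lower bounds meet at 2, so that is the treewidth.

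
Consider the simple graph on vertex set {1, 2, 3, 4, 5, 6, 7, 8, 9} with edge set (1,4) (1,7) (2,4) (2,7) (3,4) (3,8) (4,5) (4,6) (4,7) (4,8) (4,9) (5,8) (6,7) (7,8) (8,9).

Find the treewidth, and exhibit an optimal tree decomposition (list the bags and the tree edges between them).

Treewidth 2.
Bags: B1 = {4, 7, 8}  B2 = {4, 5, 8}  B3 = {4, 6, 7}  B4 = {1, 4, 7}  B5 = {2, 4, 7}  B6 = {4, 8, 9}  B7 = {3, 4, 8}
Tree: B1–B2, B1–B3, B3–B4, B4–B5, B1–B6, B1–B7

Each bag holds 3 vertices, so the decomposition has width 2, which upper-bounds the treewidth. On the other hand G contains the 3-clique {4, 8, 9}. A clique must lie in a single bag of any decomposition, so no decomposition can have width below 2. Hence tw(G) = 2 exactly.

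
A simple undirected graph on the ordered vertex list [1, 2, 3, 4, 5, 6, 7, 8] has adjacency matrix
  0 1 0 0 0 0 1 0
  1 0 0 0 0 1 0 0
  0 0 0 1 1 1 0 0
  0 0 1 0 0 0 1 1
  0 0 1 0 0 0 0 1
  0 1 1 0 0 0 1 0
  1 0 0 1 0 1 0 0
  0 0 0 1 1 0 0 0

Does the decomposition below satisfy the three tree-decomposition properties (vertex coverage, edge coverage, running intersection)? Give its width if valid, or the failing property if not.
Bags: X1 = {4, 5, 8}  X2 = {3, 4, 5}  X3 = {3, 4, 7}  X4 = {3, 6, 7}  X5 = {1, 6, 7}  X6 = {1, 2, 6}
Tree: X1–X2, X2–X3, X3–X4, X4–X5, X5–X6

Checking the three conditions: (i) the bags cover all of {1, 2, 3, 4, 5, 6, 7, 8}; (ii) for each edge, some bag contains both endpoints; (iii) the bags containing any fixed vertex form a subtree. All hold, so the decomposition is valid with width 3 − 1 = 2.

Yes; width 2.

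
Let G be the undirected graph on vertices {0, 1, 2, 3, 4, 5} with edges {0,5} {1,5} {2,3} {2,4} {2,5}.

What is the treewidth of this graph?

1

A width-1 tree decomposition is:
Bags: B1 = {2, 5}  B2 = {2, 3}  B3 = {2, 4}  B4 = {1, 5}  B5 = {0, 5}
Tree: B1–B2, B2–B3, B1–B4, B4–B5
The largest bag has 2 vertices, giving width 1; this decomposition certifies tw(G) ≤ 1. G has an edge, so its treewidth is at least 1. The upper and lower bounds meet at 1, so that is the treewidth.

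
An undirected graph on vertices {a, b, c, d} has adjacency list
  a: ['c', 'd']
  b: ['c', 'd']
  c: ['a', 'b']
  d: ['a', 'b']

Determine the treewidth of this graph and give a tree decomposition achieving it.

Treewidth 2.
One optimal decomposition is:
Bags: B1 = {b, c, d}  B2 = {a, c, d}
Tree: B1–B2

The largest bag has 3 vertices, giving width 2; this decomposition certifies tw(G) ≤ 2. For the lower bound, G contains the cycle d–b–c–a–d, so G is not a forest; only forests have treewidth ≤ 1, hence tw(G) ≥ 2. Combining the bounds, tw(G) = 2.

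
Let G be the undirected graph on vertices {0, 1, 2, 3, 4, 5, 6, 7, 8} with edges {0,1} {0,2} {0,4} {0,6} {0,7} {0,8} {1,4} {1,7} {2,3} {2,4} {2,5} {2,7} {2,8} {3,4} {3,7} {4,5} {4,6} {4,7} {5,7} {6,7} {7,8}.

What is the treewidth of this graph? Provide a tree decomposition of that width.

Treewidth 3.
One such decomposition:
Bags: B1 = {0, 2, 4, 7}  B2 = {2, 4, 5, 7}  B3 = {0, 2, 7, 8}  B4 = {2, 3, 4, 7}  B5 = {0, 4, 6, 7}  B6 = {0, 1, 4, 7}
Tree: B1–B2, B1–B3, B2–B4, B1–B5, B1–B6

Every bag has size at most 4, so the width is 4 − 1 = 3 and tw(G) ≤ 3. For the lower bound, the 4 vertices {0, 2, 7, 8} are pairwise adjacent, and any tree decomposition puts a clique entirely inside one bag — forcing width ≥ 3. Combining the bounds, tw(G) = 3.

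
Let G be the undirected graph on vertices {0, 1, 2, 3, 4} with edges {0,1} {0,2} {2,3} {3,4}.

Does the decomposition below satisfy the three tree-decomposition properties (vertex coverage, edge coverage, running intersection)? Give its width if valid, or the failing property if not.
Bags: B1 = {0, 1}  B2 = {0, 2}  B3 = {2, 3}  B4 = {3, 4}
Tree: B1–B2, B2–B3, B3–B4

Yes; width 1.

Every vertex of G appears in some bag (union = {0, 1, 2, 3, 4}); every edge is covered by a bag; and for each vertex v the set of bags containing v is connected in the bag tree. The decomposition is therefore valid. The largest bag has 2 vertices, so the width is 1.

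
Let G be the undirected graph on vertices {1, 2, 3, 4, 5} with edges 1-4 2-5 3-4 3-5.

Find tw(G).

1

A width-1 tree decomposition is:
Bags: B1 = {3, 4}  B2 = {3, 5}  B3 = {1, 4}  B4 = {2, 5}
Tree: B1–B2, B1–B3, B2–B4
Each bag holds 2 vertices, so the decomposition has width 1, which upper-bounds the treewidth. G has an edge, so its treewidth is at least 1. Hence tw(G) = 1 exactly.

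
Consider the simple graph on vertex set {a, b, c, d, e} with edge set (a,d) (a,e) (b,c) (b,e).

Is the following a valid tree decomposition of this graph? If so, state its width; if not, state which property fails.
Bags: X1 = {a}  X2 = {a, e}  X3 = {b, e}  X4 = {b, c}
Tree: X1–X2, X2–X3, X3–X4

A tree decomposition must satisfy three properties: every vertex lies in some bag; for every edge, both endpoints lie together in some bag; and for every vertex, the bags containing it form a connected subtree. Here vertex d appears in no bag, so the decomposition is invalid.

No — vertex d appears in no bag.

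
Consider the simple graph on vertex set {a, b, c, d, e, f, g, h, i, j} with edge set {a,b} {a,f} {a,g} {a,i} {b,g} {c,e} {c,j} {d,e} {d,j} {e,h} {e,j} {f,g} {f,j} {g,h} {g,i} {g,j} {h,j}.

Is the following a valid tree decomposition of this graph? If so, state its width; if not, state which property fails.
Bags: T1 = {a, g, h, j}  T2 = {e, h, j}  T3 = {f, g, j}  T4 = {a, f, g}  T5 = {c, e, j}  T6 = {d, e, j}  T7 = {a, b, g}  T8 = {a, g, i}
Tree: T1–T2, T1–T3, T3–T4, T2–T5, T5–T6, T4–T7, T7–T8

No — bags containing vertex a are not connected in the tree.

A tree decomposition must satisfy three properties: every vertex lies in some bag; for every edge, both endpoints lie together in some bag; and for every vertex, the bags containing it form a connected subtree. Here bags containing vertex a are not connected in the tree, so the decomposition is invalid.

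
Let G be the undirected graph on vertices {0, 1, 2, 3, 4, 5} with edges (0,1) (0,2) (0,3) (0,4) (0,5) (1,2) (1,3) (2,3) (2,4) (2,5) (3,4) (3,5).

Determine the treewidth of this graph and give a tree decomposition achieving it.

Treewidth 3.
One such decomposition:
Bags: B1 = {0, 2, 3, 4}  B2 = {0, 2, 3, 5}  B3 = {0, 1, 2, 3}
Tree: B1–B2, B1–B3

The largest bag has 4 vertices, giving width 3; this decomposition certifies tw(G) ≤ 3. On the other hand G contains the 4-clique {0, 1, 2, 3}. A clique must lie in a single bag of any decomposition, so no decomposition can have width below 3. Therefore the treewidth is 3.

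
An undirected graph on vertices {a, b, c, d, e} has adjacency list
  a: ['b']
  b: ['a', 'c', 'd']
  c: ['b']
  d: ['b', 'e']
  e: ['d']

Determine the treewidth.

A width-1 tree decomposition is:
Bags: B1 = {b, d}  B2 = {a, b}  B3 = {b, c}  B4 = {d, e}
Tree: B1–B2, B1–B3, B1–B4
The largest bag has 2 vertices, giving width 1; this decomposition certifies tw(G) ≤ 1. Since G has at least one edge (e.g. d–b), it is not an edgeless graph, so tw(G) ≥ 1. The upper and lower bounds meet at 1, so that is the treewidth.

1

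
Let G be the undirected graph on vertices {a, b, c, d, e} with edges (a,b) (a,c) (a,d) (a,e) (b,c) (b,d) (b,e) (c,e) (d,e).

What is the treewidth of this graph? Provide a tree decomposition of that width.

Treewidth 3.
Bags: B1 = {a, b, d, e}  B2 = {a, b, c, e}
Tree: B1–B2

The largest bag has 4 vertices, giving width 3; this decomposition certifies tw(G) ≤ 3. On the other hand G contains the 4-clique {a, b, d, e}. A clique must lie in a single bag of any decomposition, so no decomposition can have width below 3. Combining the bounds, tw(G) = 3.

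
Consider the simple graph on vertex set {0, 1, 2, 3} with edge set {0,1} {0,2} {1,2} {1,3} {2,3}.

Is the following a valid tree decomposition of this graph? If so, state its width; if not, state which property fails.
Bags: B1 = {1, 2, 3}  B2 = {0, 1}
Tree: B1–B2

No — edge (2,0) lies in no bag.

A tree decomposition must satisfy three properties: every vertex lies in some bag; for every edge, both endpoints lie together in some bag; and for every vertex, the bags containing it form a connected subtree. Here edge (2,0) lies in no bag, so the decomposition is invalid.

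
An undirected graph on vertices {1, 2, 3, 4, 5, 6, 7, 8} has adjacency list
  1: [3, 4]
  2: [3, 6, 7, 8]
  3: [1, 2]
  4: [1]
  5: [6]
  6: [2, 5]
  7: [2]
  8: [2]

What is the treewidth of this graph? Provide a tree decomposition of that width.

The largest bag has 2 vertices, giving width 1; this decomposition certifies tw(G) ≤ 1. G has an edge, so its treewidth is at least 1. Hence tw(G) = 1 exactly.

Treewidth 1.
Bags: B1 = {2, 3}  B2 = {1, 3}  B3 = {2, 6}  B4 = {1, 4}  B5 = {5, 6}  B6 = {2, 8}  B7 = {2, 7}
Tree: B1–B2, B1–B3, B2–B4, B3–B5, B3–B6, B3–B7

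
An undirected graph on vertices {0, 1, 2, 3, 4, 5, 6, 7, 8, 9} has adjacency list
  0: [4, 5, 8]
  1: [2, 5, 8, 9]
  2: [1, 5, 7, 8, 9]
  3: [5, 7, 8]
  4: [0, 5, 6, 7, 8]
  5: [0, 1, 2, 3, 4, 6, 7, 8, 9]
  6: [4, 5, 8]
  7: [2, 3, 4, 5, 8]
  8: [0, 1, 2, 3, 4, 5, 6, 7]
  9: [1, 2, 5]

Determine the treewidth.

3

A width-3 tree decomposition is:
Bags: B1 = {2, 5, 7, 8}  B2 = {4, 5, 7, 8}  B3 = {4, 5, 6, 8}  B4 = {0, 4, 5, 8}  B5 = {3, 5, 7, 8}  B6 = {1, 2, 5, 8}  B7 = {1, 2, 5, 9}
Tree: B1–B2, B2–B3, B3–B4, B1–B5, B1–B6, B6–B7
Each bag holds 4 vertices, so the decomposition has width 3, which upper-bounds the treewidth. On the other hand G contains the 4-clique {1, 2, 5, 8}. A clique must lie in a single bag of any decomposition, so no decomposition can have width below 3. Combining the bounds, tw(G) = 3.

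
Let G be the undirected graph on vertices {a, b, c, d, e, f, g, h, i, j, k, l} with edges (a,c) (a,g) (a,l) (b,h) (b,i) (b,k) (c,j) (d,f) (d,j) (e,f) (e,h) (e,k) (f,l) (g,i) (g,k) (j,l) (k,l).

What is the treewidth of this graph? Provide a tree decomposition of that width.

The largest bag has 4 vertices, giving width 3; this decomposition certifies tw(G) ≤ 3. For the lower bound: the 4 vertex sets {b,h,i}, {e}, {k}, {a,f,g,l} are disjoint, each induces a connected subgraph, and every pair is joined by at least one edge of G. Contracting each set to a single vertex therefore yields K_{4} as a minor, and since treewidth is minor-monotone, tw(G) ≥ tw(K_{4}) = 3. Hence tw(G) = 3 exactly.

Treewidth 3.
One optimal decomposition is:
Bags: B1 = {b, e, h, i}  B2 = {b, e, i, k}  B3 = {e, g, i, k}  B4 = {e, f, g, k}  B5 = {f, g, k, l}  B6 = {a, f, g, l}  B7 = {a, d, f, l}  B8 = {a, d, j, l}  B9 = {a, c, d, j}
Tree: B1–B2, B2–B3, B3–B4, B4–B5, B5–B6, B6–B7, B7–B8, B8–B9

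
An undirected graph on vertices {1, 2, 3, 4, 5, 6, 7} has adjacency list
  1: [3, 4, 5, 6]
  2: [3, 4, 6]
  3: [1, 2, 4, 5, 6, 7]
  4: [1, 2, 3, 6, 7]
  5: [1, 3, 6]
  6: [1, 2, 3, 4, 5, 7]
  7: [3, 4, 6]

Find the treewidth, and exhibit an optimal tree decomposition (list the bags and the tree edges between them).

Treewidth 3.
Bags: B1 = {1, 3, 4, 6}  B2 = {2, 3, 4, 6}  B3 = {1, 3, 5, 6}  B4 = {3, 4, 6, 7}
Tree: B1–B2, B1–B3, B2–B4

Every bag has size at most 4, so the width is 4 − 1 = 3 and tw(G) ≤ 3. On the other hand G contains the 4-clique {1, 3, 4, 6}. A clique must lie in a single bag of any decomposition, so no decomposition can have width below 3. Combining the bounds, tw(G) = 3.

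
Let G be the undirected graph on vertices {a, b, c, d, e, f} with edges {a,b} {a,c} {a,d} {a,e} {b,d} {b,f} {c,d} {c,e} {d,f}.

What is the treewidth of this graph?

A width-2 tree decomposition is:
Bags: B1 = {a, c, d}  B2 = {a, c, e}  B3 = {a, b, d}  B4 = {b, d, f}
Tree: B1–B2, B1–B3, B3–B4
Every bag has size at most 3, so the width is 3 − 1 = 2 and tw(G) ≤ 2. For the lower bound, the 3 vertices {b, d, f} are pairwise adjacent, and any tree decomposition puts a clique entirely inside one bag — forcing width ≥ 2. Hence tw(G) = 2 exactly.

2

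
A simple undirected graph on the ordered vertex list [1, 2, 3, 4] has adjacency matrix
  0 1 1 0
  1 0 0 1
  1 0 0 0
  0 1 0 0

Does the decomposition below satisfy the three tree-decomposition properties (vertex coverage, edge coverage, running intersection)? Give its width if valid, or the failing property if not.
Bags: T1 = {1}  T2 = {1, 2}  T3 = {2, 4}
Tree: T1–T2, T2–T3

A tree decomposition must satisfy three properties: every vertex lies in some bag; for every edge, both endpoints lie together in some bag; and for every vertex, the bags containing it form a connected subtree. Here vertex 3 appears in no bag, so the decomposition is invalid.

No — vertex 3 appears in no bag.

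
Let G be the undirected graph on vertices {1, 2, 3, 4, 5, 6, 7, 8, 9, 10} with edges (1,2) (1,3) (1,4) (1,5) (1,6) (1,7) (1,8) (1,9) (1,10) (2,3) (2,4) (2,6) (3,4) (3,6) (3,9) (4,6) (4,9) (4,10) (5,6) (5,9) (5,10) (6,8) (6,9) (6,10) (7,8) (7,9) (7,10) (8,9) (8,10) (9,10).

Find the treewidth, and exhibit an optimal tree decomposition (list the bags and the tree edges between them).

Treewidth 4.
Bags: B1 = {1, 3, 4, 6, 9}  B2 = {1, 4, 6, 9, 10}  B3 = {1, 5, 6, 9, 10}  B4 = {1, 2, 3, 4, 6}  B5 = {1, 6, 8, 9, 10}  B6 = {1, 7, 8, 9, 10}
Tree: B1–B2, B2–B3, B1–B4, B2–B5, B5–B6

The largest bag has 5 vertices, giving width 4; this decomposition certifies tw(G) ≤ 4. For the lower bound, the 5 vertices {1, 6, 8, 9, 10} are pairwise adjacent, and any tree decomposition puts a clique entirely inside one bag — forcing width ≥ 4. The upper and lower bounds meet at 4, so that is the treewidth.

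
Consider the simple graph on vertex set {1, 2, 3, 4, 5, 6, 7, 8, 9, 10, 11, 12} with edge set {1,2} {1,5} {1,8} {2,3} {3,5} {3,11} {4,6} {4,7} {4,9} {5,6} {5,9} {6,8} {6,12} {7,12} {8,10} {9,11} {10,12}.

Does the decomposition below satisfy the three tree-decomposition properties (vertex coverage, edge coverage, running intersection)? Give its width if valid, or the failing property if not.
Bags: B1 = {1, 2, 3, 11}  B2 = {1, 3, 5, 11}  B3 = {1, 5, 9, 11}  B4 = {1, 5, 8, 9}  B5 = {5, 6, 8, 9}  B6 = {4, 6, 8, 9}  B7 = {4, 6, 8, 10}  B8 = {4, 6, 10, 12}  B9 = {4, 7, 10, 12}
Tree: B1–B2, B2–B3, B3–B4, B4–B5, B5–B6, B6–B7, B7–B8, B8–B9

Yes; width 3.

Vertex coverage: the bags together contain {1, 2, 3, 4, 5, 6, 7, 8, 9, 10, 11, 12}, the full vertex set. Edge coverage: each edge of G has both endpoints in at least one bag. Running intersection: for every vertex, the bags containing it form a connected subtree. All three properties hold, so this is a valid tree decomposition of width max|bag| − 1 = 3, and hence tw(G) ≤ 3.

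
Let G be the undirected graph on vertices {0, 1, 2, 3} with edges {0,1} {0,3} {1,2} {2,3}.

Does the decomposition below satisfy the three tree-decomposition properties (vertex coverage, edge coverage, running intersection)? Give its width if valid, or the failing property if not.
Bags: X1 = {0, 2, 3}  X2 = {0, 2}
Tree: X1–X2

No — vertex 1 appears in no bag.

A tree decomposition must satisfy three properties: every vertex lies in some bag; for every edge, both endpoints lie together in some bag; and for every vertex, the bags containing it form a connected subtree. Here vertex 1 appears in no bag, so the decomposition is invalid.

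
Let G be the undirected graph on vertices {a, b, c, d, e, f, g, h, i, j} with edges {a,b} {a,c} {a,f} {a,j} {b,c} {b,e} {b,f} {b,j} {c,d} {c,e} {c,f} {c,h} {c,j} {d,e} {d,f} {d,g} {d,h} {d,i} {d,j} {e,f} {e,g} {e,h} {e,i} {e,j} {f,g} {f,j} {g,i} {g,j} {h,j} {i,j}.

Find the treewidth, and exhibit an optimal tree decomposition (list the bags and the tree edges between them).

Treewidth 4.
Bags: B1 = {c, d, e, f, j}  B2 = {b, c, e, f, j}  B3 = {d, e, f, g, j}  B4 = {c, d, e, h, j}  B5 = {d, e, g, i, j}  B6 = {a, b, c, f, j}
Tree: B1–B2, B1–B3, B1–B4, B3–B5, B2–B6

Each bag holds 5 vertices, so the decomposition has width 4, which upper-bounds the treewidth. Conversely, {c, d, e, h, j} is a clique of size 5, and the vertices of any clique must share a bag in every tree decomposition; so some bag has ≥ 5 vertices and tw(G) ≥ 4. Hence tw(G) = 4 exactly.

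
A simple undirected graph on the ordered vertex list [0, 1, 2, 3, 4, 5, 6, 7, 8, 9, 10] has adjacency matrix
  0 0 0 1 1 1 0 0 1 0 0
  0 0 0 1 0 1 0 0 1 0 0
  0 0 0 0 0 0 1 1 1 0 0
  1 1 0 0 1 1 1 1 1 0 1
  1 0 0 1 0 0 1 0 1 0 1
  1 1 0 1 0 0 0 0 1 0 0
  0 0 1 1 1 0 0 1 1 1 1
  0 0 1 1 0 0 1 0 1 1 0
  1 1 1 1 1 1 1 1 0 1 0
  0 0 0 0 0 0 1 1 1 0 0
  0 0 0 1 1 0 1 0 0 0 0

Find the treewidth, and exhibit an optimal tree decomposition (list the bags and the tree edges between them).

Treewidth 3.
Bags: B1 = {0, 3, 4, 8}  B2 = {3, 4, 6, 8}  B3 = {3, 6, 7, 8}  B4 = {3, 4, 6, 10}  B5 = {0, 3, 5, 8}  B6 = {6, 7, 8, 9}  B7 = {1, 3, 5, 8}  B8 = {2, 6, 7, 8}
Tree: B1–B2, B2–B3, B2–B4, B1–B5, B3–B6, B5–B7, B6–B8

Each bag holds 4 vertices, so the decomposition has width 3, which upper-bounds the treewidth. On the other hand G contains the 4-clique {6, 7, 8, 9}. A clique must lie in a single bag of any decomposition, so no decomposition can have width below 3. Hence tw(G) = 3 exactly.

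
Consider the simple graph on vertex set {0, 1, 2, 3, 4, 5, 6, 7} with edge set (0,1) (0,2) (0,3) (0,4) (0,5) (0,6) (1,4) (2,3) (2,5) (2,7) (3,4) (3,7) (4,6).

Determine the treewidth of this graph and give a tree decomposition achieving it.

Treewidth 2.
One optimal decomposition is:
Bags: B1 = {0, 3, 4}  B2 = {0, 2, 3}  B3 = {0, 2, 5}  B4 = {2, 3, 7}  B5 = {0, 1, 4}  B6 = {0, 4, 6}
Tree: B1–B2, B2–B3, B2–B4, B1–B5, B1–B6

Every bag has size at most 3, so the width is 3 − 1 = 2 and tw(G) ≤ 2. Conversely, {0, 2, 3} is a clique of size 3, and the vertices of any clique must share a bag in every tree decomposition; so some bag has ≥ 3 vertices and tw(G) ≥ 2. Hence tw(G) = 2 exactly.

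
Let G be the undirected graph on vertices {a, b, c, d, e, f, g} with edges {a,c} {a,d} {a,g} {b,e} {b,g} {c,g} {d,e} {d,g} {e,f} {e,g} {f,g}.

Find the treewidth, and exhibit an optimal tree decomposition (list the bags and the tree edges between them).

Treewidth 2.
Bags: B1 = {d, e, g}  B2 = {a, d, g}  B3 = {b, e, g}  B4 = {e, f, g}  B5 = {a, c, g}
Tree: B1–B2, B1–B3, B3–B4, B2–B5

Every bag has size at most 3, so the width is 3 − 1 = 2 and tw(G) ≤ 2. Conversely, {d, e, g} is a clique of size 3, and the vertices of any clique must share a bag in every tree decomposition; so some bag has ≥ 3 vertices and tw(G) ≥ 2. Combining the bounds, tw(G) = 2.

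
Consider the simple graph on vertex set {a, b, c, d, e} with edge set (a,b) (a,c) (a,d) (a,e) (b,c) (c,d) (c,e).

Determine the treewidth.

A width-2 tree decomposition is:
Bags: B1 = {a, c, d}  B2 = {a, b, c}  B3 = {a, c, e}
Tree: B1–B2, B1–B3
The largest bag has 3 vertices, giving width 2; this decomposition certifies tw(G) ≤ 2. For the lower bound, the 3 vertices {a, c, d} are pairwise adjacent, and any tree decomposition puts a clique entirely inside one bag — forcing width ≥ 2. Hence tw(G) = 2 exactly.

2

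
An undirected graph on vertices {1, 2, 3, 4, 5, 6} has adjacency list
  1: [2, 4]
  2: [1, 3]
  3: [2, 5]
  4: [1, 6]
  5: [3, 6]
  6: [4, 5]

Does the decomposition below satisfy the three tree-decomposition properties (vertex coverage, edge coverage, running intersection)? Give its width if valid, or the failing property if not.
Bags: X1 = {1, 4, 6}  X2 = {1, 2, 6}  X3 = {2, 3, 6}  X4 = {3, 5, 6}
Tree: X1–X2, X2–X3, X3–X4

Vertex coverage: the bags together contain {1, 2, 3, 4, 5, 6}, the full vertex set. Edge coverage: each edge of G has both endpoints in at least one bag. Running intersection: for every vertex, the bags containing it form a connected subtree. All three properties hold, so this is a valid tree decomposition of width max|bag| − 1 = 2, and hence tw(G) ≤ 2.

Yes; width 2.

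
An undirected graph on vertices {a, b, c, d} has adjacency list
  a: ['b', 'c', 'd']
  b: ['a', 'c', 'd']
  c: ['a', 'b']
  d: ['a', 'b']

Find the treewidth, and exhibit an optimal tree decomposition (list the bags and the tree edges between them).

Each bag holds 3 vertices, so the decomposition has width 2, which upper-bounds the treewidth. For the lower bound, the 3 vertices {a, b, d} are pairwise adjacent, and any tree decomposition puts a clique entirely inside one bag — forcing width ≥ 2. Hence tw(G) = 2 exactly.

Treewidth 2.
One such decomposition:
Bags: B1 = {a, b, c}  B2 = {a, b, d}
Tree: B1–B2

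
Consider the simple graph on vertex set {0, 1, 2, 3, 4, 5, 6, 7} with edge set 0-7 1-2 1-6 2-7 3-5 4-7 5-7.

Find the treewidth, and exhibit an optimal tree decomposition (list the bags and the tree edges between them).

Treewidth 1.
One optimal decomposition is:
Bags: B1 = {1, 6}  B2 = {1, 2}  B3 = {2, 7}  B4 = {4, 7}  B5 = {5, 7}  B6 = {0, 7}  B7 = {3, 5}
Tree: B1–B2, B2–B3, B3–B4, B4–B5, B5–B6, B5–B7

Every bag has size at most 2, so the width is 2 − 1 = 1 and tw(G) ≤ 1. G has an edge, so its treewidth is at least 1. Combining the bounds, tw(G) = 1.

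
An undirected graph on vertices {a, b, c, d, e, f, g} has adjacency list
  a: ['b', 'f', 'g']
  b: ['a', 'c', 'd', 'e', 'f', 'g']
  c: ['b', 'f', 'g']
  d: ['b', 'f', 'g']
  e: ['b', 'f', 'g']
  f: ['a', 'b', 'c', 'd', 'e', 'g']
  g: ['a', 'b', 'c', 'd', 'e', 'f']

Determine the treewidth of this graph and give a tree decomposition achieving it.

Each bag holds 4 vertices, so the decomposition has width 3, which upper-bounds the treewidth. On the other hand G contains the 4-clique {b, d, f, g}. A clique must lie in a single bag of any decomposition, so no decomposition can have width below 3. Therefore the treewidth is 3.

Treewidth 3.
One optimal decomposition is:
Bags: B1 = {b, d, f, g}  B2 = {b, c, f, g}  B3 = {a, b, f, g}  B4 = {b, e, f, g}
Tree: B1–B2, B2–B3, B1–B4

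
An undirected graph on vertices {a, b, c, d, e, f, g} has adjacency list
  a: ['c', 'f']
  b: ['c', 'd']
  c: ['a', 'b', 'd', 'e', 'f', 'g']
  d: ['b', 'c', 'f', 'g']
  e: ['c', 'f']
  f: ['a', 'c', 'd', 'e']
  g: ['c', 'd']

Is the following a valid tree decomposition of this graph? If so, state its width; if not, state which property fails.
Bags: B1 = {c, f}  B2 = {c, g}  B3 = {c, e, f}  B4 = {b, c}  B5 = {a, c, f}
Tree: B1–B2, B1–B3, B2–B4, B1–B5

No — vertex d appears in no bag.

A tree decomposition must satisfy three properties: every vertex lies in some bag; for every edge, both endpoints lie together in some bag; and for every vertex, the bags containing it form a connected subtree. Here vertex d appears in no bag, so the decomposition is invalid.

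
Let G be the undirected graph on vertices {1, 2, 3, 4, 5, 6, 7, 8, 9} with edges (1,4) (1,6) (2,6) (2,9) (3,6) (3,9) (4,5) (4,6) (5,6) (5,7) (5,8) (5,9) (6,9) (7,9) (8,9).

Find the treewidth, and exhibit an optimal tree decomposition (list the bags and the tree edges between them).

Treewidth 2.
One optimal decomposition is:
Bags: B1 = {2, 6, 9}  B2 = {3, 6, 9}  B3 = {5, 6, 9}  B4 = {5, 8, 9}  B5 = {4, 5, 6}  B6 = {1, 4, 6}  B7 = {5, 7, 9}
Tree: B1–B2, B2–B3, B3–B4, B3–B5, B5–B6, B4–B7

Every bag has size at most 3, so the width is 3 − 1 = 2 and tw(G) ≤ 2. Conversely, {5, 8, 9} is a clique of size 3, and the vertices of any clique must share a bag in every tree decomposition; so some bag has ≥ 3 vertices and tw(G) ≥ 2. Therefore the treewidth is 2.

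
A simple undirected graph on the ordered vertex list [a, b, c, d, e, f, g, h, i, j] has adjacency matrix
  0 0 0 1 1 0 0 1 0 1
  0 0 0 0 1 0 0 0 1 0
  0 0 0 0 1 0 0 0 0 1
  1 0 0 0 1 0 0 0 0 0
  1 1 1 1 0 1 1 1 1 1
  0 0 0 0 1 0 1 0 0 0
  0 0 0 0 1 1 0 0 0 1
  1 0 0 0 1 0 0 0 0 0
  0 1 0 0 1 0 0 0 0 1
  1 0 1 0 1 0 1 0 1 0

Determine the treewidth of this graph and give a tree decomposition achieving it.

Treewidth 2.
Bags: B1 = {e, g, j}  B2 = {c, e, j}  B3 = {a, e, j}  B4 = {a, e, h}  B5 = {e, i, j}  B6 = {b, e, i}  B7 = {a, d, e}  B8 = {e, f, g}
Tree: B1–B2, B2–B3, B3–B4, B2–B5, B5–B6, B3–B7, B1–B8

Every bag has size at most 3, so the width is 3 − 1 = 2 and tw(G) ≤ 2. For the lower bound, the 3 vertices {a, d, e} are pairwise adjacent, and any tree decomposition puts a clique entirely inside one bag — forcing width ≥ 2. Hence tw(G) = 2 exactly.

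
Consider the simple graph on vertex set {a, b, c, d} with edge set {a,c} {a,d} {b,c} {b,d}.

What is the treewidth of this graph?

A width-2 tree decomposition is:
Bags: B1 = {a, b, c}  B2 = {a, b, d}
Tree: B1–B2
The largest bag has 3 vertices, giving width 2; this decomposition certifies tw(G) ≤ 2. Since a–c–b–d–a is a cycle in G, G is not acyclic. Forests are exactly the graphs of treewidth ≤ 1, so tw(G) ≥ 2. Combining the bounds, tw(G) = 2.

2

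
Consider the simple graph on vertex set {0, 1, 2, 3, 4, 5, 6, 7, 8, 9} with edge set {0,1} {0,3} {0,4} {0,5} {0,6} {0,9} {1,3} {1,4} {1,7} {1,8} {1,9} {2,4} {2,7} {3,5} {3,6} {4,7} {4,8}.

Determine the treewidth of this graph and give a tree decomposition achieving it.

Treewidth 2.
One such decomposition:
Bags: B1 = {0, 1, 9}  B2 = {0, 1, 3}  B3 = {0, 1, 4}  B4 = {1, 4, 7}  B5 = {1, 4, 8}  B6 = {0, 3, 5}  B7 = {0, 3, 6}  B8 = {2, 4, 7}
Tree: B1–B2, B1–B3, B3–B4, B3–B5, B2–B6, B2–B7, B4–B8

Every bag has size at most 3, so the width is 3 − 1 = 2 and tw(G) ≤ 2. For the lower bound, the 3 vertices {0, 1, 9} are pairwise adjacent, and any tree decomposition puts a clique entirely inside one bag — forcing width ≥ 2. Combining the bounds, tw(G) = 2.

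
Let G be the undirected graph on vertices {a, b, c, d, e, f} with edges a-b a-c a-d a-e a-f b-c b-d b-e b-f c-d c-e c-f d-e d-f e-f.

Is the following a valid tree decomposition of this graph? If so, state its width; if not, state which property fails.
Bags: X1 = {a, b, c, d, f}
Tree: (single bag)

A tree decomposition must satisfy three properties: every vertex lies in some bag; for every edge, both endpoints lie together in some bag; and for every vertex, the bags containing it form a connected subtree. Here vertex e appears in no bag, so the decomposition is invalid.

No — vertex e appears in no bag.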